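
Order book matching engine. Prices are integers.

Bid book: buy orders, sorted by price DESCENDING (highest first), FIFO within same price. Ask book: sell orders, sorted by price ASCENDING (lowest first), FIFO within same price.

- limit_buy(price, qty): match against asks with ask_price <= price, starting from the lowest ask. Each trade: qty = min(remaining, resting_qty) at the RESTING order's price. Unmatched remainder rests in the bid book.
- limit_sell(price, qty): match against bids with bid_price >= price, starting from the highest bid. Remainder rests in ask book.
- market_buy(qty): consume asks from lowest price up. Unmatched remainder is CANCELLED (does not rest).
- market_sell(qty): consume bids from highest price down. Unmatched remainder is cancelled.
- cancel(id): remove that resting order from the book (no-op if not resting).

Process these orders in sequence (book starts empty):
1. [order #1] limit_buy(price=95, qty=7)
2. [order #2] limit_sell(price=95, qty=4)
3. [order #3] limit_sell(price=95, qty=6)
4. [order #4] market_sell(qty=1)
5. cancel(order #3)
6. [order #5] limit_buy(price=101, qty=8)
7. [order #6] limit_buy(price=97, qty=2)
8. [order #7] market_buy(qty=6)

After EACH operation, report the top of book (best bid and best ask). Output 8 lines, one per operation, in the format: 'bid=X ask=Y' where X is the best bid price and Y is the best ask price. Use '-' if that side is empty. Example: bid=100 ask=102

Answer: bid=95 ask=-
bid=95 ask=-
bid=- ask=95
bid=- ask=95
bid=- ask=-
bid=101 ask=-
bid=101 ask=-
bid=101 ask=-

Derivation:
After op 1 [order #1] limit_buy(price=95, qty=7): fills=none; bids=[#1:7@95] asks=[-]
After op 2 [order #2] limit_sell(price=95, qty=4): fills=#1x#2:4@95; bids=[#1:3@95] asks=[-]
After op 3 [order #3] limit_sell(price=95, qty=6): fills=#1x#3:3@95; bids=[-] asks=[#3:3@95]
After op 4 [order #4] market_sell(qty=1): fills=none; bids=[-] asks=[#3:3@95]
After op 5 cancel(order #3): fills=none; bids=[-] asks=[-]
After op 6 [order #5] limit_buy(price=101, qty=8): fills=none; bids=[#5:8@101] asks=[-]
After op 7 [order #6] limit_buy(price=97, qty=2): fills=none; bids=[#5:8@101 #6:2@97] asks=[-]
After op 8 [order #7] market_buy(qty=6): fills=none; bids=[#5:8@101 #6:2@97] asks=[-]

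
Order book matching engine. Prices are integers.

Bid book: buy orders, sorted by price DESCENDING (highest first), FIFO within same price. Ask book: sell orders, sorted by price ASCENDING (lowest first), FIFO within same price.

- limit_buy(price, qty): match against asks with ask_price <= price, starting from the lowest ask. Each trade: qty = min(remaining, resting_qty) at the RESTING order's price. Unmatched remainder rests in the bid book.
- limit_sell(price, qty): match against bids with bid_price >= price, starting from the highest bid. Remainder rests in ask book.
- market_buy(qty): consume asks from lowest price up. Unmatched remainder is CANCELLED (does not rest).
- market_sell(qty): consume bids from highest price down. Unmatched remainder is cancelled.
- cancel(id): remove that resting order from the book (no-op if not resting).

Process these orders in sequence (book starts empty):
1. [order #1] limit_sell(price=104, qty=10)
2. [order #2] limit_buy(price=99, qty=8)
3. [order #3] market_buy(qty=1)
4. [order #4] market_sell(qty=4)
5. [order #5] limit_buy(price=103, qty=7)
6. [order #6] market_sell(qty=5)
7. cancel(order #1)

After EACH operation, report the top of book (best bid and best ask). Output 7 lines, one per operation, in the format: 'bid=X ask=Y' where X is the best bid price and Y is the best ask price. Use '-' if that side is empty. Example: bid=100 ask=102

Answer: bid=- ask=104
bid=99 ask=104
bid=99 ask=104
bid=99 ask=104
bid=103 ask=104
bid=103 ask=104
bid=103 ask=-

Derivation:
After op 1 [order #1] limit_sell(price=104, qty=10): fills=none; bids=[-] asks=[#1:10@104]
After op 2 [order #2] limit_buy(price=99, qty=8): fills=none; bids=[#2:8@99] asks=[#1:10@104]
After op 3 [order #3] market_buy(qty=1): fills=#3x#1:1@104; bids=[#2:8@99] asks=[#1:9@104]
After op 4 [order #4] market_sell(qty=4): fills=#2x#4:4@99; bids=[#2:4@99] asks=[#1:9@104]
After op 5 [order #5] limit_buy(price=103, qty=7): fills=none; bids=[#5:7@103 #2:4@99] asks=[#1:9@104]
After op 6 [order #6] market_sell(qty=5): fills=#5x#6:5@103; bids=[#5:2@103 #2:4@99] asks=[#1:9@104]
After op 7 cancel(order #1): fills=none; bids=[#5:2@103 #2:4@99] asks=[-]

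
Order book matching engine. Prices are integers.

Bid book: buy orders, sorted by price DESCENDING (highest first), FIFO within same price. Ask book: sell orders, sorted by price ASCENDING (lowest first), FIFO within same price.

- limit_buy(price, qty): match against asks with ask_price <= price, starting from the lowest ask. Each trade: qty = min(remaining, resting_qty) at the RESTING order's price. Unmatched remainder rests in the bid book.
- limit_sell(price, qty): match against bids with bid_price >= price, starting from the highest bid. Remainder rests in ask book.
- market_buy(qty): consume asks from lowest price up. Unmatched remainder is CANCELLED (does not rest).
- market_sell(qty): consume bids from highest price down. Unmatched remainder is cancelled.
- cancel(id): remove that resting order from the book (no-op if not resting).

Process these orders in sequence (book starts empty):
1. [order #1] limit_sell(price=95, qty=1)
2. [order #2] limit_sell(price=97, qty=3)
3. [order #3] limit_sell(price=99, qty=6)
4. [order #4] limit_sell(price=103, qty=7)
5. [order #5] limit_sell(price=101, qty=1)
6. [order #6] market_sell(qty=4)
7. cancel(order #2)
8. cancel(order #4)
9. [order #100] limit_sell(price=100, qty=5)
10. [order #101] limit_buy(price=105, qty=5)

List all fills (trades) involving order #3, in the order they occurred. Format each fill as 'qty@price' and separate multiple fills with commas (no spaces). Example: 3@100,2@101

Answer: 4@99

Derivation:
After op 1 [order #1] limit_sell(price=95, qty=1): fills=none; bids=[-] asks=[#1:1@95]
After op 2 [order #2] limit_sell(price=97, qty=3): fills=none; bids=[-] asks=[#1:1@95 #2:3@97]
After op 3 [order #3] limit_sell(price=99, qty=6): fills=none; bids=[-] asks=[#1:1@95 #2:3@97 #3:6@99]
After op 4 [order #4] limit_sell(price=103, qty=7): fills=none; bids=[-] asks=[#1:1@95 #2:3@97 #3:6@99 #4:7@103]
After op 5 [order #5] limit_sell(price=101, qty=1): fills=none; bids=[-] asks=[#1:1@95 #2:3@97 #3:6@99 #5:1@101 #4:7@103]
After op 6 [order #6] market_sell(qty=4): fills=none; bids=[-] asks=[#1:1@95 #2:3@97 #3:6@99 #5:1@101 #4:7@103]
After op 7 cancel(order #2): fills=none; bids=[-] asks=[#1:1@95 #3:6@99 #5:1@101 #4:7@103]
After op 8 cancel(order #4): fills=none; bids=[-] asks=[#1:1@95 #3:6@99 #5:1@101]
After op 9 [order #100] limit_sell(price=100, qty=5): fills=none; bids=[-] asks=[#1:1@95 #3:6@99 #100:5@100 #5:1@101]
After op 10 [order #101] limit_buy(price=105, qty=5): fills=#101x#1:1@95 #101x#3:4@99; bids=[-] asks=[#3:2@99 #100:5@100 #5:1@101]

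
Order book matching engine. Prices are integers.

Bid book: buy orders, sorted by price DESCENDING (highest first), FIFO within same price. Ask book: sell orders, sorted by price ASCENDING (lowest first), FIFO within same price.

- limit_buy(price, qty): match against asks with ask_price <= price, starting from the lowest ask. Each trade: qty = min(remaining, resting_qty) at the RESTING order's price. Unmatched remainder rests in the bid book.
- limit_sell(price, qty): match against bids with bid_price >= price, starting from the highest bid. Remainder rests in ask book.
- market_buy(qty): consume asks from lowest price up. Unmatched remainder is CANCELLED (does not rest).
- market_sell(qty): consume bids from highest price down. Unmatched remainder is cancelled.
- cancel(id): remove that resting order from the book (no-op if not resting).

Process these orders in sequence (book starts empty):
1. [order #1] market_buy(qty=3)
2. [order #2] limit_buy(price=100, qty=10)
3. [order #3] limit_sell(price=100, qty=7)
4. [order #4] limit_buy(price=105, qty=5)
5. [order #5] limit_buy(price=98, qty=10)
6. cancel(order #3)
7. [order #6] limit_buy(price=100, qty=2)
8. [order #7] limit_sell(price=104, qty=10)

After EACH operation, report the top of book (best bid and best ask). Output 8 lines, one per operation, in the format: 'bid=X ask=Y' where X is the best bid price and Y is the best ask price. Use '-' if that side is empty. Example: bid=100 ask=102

Answer: bid=- ask=-
bid=100 ask=-
bid=100 ask=-
bid=105 ask=-
bid=105 ask=-
bid=105 ask=-
bid=105 ask=-
bid=100 ask=104

Derivation:
After op 1 [order #1] market_buy(qty=3): fills=none; bids=[-] asks=[-]
After op 2 [order #2] limit_buy(price=100, qty=10): fills=none; bids=[#2:10@100] asks=[-]
After op 3 [order #3] limit_sell(price=100, qty=7): fills=#2x#3:7@100; bids=[#2:3@100] asks=[-]
After op 4 [order #4] limit_buy(price=105, qty=5): fills=none; bids=[#4:5@105 #2:3@100] asks=[-]
After op 5 [order #5] limit_buy(price=98, qty=10): fills=none; bids=[#4:5@105 #2:3@100 #5:10@98] asks=[-]
After op 6 cancel(order #3): fills=none; bids=[#4:5@105 #2:3@100 #5:10@98] asks=[-]
After op 7 [order #6] limit_buy(price=100, qty=2): fills=none; bids=[#4:5@105 #2:3@100 #6:2@100 #5:10@98] asks=[-]
After op 8 [order #7] limit_sell(price=104, qty=10): fills=#4x#7:5@105; bids=[#2:3@100 #6:2@100 #5:10@98] asks=[#7:5@104]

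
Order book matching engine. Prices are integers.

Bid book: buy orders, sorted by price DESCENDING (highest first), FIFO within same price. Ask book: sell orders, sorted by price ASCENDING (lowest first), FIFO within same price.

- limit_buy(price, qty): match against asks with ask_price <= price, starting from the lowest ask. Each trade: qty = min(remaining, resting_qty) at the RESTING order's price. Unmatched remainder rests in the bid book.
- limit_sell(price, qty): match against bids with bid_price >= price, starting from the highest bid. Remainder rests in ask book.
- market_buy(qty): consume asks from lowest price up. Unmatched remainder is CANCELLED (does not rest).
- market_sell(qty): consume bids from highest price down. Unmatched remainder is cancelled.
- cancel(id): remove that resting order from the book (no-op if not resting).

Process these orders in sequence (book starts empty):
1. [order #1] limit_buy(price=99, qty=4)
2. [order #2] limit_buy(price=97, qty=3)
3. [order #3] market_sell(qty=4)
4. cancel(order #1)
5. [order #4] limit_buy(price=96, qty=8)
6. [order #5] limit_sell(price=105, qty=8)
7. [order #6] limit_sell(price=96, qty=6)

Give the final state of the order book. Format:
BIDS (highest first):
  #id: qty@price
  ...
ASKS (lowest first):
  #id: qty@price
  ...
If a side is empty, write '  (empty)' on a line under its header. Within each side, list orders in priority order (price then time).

Answer: BIDS (highest first):
  #4: 5@96
ASKS (lowest first):
  #5: 8@105

Derivation:
After op 1 [order #1] limit_buy(price=99, qty=4): fills=none; bids=[#1:4@99] asks=[-]
After op 2 [order #2] limit_buy(price=97, qty=3): fills=none; bids=[#1:4@99 #2:3@97] asks=[-]
After op 3 [order #3] market_sell(qty=4): fills=#1x#3:4@99; bids=[#2:3@97] asks=[-]
After op 4 cancel(order #1): fills=none; bids=[#2:3@97] asks=[-]
After op 5 [order #4] limit_buy(price=96, qty=8): fills=none; bids=[#2:3@97 #4:8@96] asks=[-]
After op 6 [order #5] limit_sell(price=105, qty=8): fills=none; bids=[#2:3@97 #4:8@96] asks=[#5:8@105]
After op 7 [order #6] limit_sell(price=96, qty=6): fills=#2x#6:3@97 #4x#6:3@96; bids=[#4:5@96] asks=[#5:8@105]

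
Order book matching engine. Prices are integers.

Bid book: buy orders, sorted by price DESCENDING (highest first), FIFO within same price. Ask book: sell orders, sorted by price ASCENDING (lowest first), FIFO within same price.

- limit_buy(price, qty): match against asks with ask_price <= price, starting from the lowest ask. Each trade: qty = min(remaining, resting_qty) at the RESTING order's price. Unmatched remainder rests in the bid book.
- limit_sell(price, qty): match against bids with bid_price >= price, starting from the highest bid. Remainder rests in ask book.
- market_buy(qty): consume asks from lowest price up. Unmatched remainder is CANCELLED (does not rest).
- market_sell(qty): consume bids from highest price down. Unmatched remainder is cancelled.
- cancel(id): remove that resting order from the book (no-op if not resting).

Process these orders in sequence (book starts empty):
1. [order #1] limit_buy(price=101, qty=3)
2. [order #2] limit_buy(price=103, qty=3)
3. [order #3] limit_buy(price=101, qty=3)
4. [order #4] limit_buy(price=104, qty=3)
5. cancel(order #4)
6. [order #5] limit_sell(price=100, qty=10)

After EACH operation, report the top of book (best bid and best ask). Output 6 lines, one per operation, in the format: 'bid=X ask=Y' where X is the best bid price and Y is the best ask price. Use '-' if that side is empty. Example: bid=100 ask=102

Answer: bid=101 ask=-
bid=103 ask=-
bid=103 ask=-
bid=104 ask=-
bid=103 ask=-
bid=- ask=100

Derivation:
After op 1 [order #1] limit_buy(price=101, qty=3): fills=none; bids=[#1:3@101] asks=[-]
After op 2 [order #2] limit_buy(price=103, qty=3): fills=none; bids=[#2:3@103 #1:3@101] asks=[-]
After op 3 [order #3] limit_buy(price=101, qty=3): fills=none; bids=[#2:3@103 #1:3@101 #3:3@101] asks=[-]
After op 4 [order #4] limit_buy(price=104, qty=3): fills=none; bids=[#4:3@104 #2:3@103 #1:3@101 #3:3@101] asks=[-]
After op 5 cancel(order #4): fills=none; bids=[#2:3@103 #1:3@101 #3:3@101] asks=[-]
After op 6 [order #5] limit_sell(price=100, qty=10): fills=#2x#5:3@103 #1x#5:3@101 #3x#5:3@101; bids=[-] asks=[#5:1@100]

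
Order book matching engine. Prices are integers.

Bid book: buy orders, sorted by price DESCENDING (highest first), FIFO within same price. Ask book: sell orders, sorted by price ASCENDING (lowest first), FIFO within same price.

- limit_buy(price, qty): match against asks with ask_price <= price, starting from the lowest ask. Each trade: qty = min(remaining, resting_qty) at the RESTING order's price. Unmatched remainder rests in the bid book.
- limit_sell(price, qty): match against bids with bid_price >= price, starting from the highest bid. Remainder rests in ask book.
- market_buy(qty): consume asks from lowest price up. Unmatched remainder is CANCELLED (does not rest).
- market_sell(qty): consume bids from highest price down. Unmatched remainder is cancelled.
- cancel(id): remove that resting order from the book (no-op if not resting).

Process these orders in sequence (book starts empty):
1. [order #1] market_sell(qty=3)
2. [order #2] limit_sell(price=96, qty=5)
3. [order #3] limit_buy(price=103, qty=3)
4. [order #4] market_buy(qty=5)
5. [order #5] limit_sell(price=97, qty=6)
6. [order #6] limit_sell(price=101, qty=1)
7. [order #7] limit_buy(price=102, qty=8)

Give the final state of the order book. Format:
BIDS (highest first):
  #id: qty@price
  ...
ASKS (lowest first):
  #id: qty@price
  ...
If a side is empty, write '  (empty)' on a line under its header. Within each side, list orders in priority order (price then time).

After op 1 [order #1] market_sell(qty=3): fills=none; bids=[-] asks=[-]
After op 2 [order #2] limit_sell(price=96, qty=5): fills=none; bids=[-] asks=[#2:5@96]
After op 3 [order #3] limit_buy(price=103, qty=3): fills=#3x#2:3@96; bids=[-] asks=[#2:2@96]
After op 4 [order #4] market_buy(qty=5): fills=#4x#2:2@96; bids=[-] asks=[-]
After op 5 [order #5] limit_sell(price=97, qty=6): fills=none; bids=[-] asks=[#5:6@97]
After op 6 [order #6] limit_sell(price=101, qty=1): fills=none; bids=[-] asks=[#5:6@97 #6:1@101]
After op 7 [order #7] limit_buy(price=102, qty=8): fills=#7x#5:6@97 #7x#6:1@101; bids=[#7:1@102] asks=[-]

Answer: BIDS (highest first):
  #7: 1@102
ASKS (lowest first):
  (empty)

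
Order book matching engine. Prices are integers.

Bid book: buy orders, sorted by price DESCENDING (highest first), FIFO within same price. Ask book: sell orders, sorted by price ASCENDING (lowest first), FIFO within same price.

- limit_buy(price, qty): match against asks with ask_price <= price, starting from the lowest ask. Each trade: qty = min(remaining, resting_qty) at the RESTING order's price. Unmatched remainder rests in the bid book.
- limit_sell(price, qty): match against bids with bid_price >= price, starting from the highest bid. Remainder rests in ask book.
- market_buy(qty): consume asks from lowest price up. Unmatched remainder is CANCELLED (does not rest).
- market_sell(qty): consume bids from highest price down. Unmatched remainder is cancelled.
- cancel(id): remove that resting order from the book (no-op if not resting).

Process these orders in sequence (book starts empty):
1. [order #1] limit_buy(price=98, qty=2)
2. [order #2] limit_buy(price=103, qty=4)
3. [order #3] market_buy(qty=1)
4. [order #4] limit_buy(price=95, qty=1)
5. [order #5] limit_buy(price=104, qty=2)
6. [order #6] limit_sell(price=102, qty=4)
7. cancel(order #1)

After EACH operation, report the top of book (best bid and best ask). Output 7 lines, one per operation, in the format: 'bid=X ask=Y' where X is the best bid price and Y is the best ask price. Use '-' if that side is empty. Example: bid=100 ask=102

After op 1 [order #1] limit_buy(price=98, qty=2): fills=none; bids=[#1:2@98] asks=[-]
After op 2 [order #2] limit_buy(price=103, qty=4): fills=none; bids=[#2:4@103 #1:2@98] asks=[-]
After op 3 [order #3] market_buy(qty=1): fills=none; bids=[#2:4@103 #1:2@98] asks=[-]
After op 4 [order #4] limit_buy(price=95, qty=1): fills=none; bids=[#2:4@103 #1:2@98 #4:1@95] asks=[-]
After op 5 [order #5] limit_buy(price=104, qty=2): fills=none; bids=[#5:2@104 #2:4@103 #1:2@98 #4:1@95] asks=[-]
After op 6 [order #6] limit_sell(price=102, qty=4): fills=#5x#6:2@104 #2x#6:2@103; bids=[#2:2@103 #1:2@98 #4:1@95] asks=[-]
After op 7 cancel(order #1): fills=none; bids=[#2:2@103 #4:1@95] asks=[-]

Answer: bid=98 ask=-
bid=103 ask=-
bid=103 ask=-
bid=103 ask=-
bid=104 ask=-
bid=103 ask=-
bid=103 ask=-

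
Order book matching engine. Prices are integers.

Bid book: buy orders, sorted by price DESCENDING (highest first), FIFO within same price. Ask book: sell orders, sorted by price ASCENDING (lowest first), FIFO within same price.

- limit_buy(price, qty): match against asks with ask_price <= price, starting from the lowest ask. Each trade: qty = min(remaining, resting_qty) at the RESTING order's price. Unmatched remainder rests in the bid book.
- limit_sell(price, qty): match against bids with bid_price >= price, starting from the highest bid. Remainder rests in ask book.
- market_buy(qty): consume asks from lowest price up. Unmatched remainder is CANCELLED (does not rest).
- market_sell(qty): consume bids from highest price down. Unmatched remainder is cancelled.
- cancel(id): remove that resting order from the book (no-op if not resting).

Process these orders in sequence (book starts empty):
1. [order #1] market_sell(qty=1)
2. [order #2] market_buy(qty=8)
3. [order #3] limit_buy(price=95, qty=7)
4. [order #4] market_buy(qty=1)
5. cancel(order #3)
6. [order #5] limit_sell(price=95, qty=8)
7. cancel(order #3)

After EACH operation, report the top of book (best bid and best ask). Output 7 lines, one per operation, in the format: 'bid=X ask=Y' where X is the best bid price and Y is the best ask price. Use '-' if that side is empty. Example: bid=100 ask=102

Answer: bid=- ask=-
bid=- ask=-
bid=95 ask=-
bid=95 ask=-
bid=- ask=-
bid=- ask=95
bid=- ask=95

Derivation:
After op 1 [order #1] market_sell(qty=1): fills=none; bids=[-] asks=[-]
After op 2 [order #2] market_buy(qty=8): fills=none; bids=[-] asks=[-]
After op 3 [order #3] limit_buy(price=95, qty=7): fills=none; bids=[#3:7@95] asks=[-]
After op 4 [order #4] market_buy(qty=1): fills=none; bids=[#3:7@95] asks=[-]
After op 5 cancel(order #3): fills=none; bids=[-] asks=[-]
After op 6 [order #5] limit_sell(price=95, qty=8): fills=none; bids=[-] asks=[#5:8@95]
After op 7 cancel(order #3): fills=none; bids=[-] asks=[#5:8@95]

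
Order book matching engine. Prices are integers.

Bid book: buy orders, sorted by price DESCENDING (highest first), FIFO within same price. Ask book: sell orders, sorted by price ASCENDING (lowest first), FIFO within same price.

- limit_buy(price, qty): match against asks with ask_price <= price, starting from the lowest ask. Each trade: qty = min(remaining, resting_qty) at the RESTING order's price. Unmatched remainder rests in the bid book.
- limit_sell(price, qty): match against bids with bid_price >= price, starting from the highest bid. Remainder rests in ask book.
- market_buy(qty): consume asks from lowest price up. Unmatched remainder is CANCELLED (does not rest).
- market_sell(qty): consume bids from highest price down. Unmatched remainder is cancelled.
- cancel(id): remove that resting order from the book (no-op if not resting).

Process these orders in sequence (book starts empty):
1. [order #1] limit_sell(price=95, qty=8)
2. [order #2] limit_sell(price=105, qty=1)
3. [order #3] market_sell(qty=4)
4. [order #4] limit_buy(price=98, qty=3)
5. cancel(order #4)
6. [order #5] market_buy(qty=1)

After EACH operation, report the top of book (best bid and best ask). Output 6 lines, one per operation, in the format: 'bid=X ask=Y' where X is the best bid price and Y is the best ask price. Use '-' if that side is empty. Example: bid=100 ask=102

After op 1 [order #1] limit_sell(price=95, qty=8): fills=none; bids=[-] asks=[#1:8@95]
After op 2 [order #2] limit_sell(price=105, qty=1): fills=none; bids=[-] asks=[#1:8@95 #2:1@105]
After op 3 [order #3] market_sell(qty=4): fills=none; bids=[-] asks=[#1:8@95 #2:1@105]
After op 4 [order #4] limit_buy(price=98, qty=3): fills=#4x#1:3@95; bids=[-] asks=[#1:5@95 #2:1@105]
After op 5 cancel(order #4): fills=none; bids=[-] asks=[#1:5@95 #2:1@105]
After op 6 [order #5] market_buy(qty=1): fills=#5x#1:1@95; bids=[-] asks=[#1:4@95 #2:1@105]

Answer: bid=- ask=95
bid=- ask=95
bid=- ask=95
bid=- ask=95
bid=- ask=95
bid=- ask=95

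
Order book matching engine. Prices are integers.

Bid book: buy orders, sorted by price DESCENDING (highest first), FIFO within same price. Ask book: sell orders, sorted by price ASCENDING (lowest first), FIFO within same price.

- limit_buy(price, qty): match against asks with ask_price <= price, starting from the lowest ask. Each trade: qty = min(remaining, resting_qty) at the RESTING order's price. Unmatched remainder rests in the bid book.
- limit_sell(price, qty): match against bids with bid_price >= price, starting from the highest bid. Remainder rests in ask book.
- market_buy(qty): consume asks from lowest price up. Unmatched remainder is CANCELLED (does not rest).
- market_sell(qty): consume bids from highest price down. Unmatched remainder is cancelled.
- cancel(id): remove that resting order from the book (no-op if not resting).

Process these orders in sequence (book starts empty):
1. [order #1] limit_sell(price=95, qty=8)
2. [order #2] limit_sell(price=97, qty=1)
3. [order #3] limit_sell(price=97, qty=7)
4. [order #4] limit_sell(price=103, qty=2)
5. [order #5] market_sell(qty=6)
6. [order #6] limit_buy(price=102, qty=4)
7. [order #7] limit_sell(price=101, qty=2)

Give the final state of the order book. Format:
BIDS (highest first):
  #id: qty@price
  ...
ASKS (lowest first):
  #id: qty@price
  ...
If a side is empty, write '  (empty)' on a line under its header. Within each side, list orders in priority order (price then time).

Answer: BIDS (highest first):
  (empty)
ASKS (lowest first):
  #1: 4@95
  #2: 1@97
  #3: 7@97
  #7: 2@101
  #4: 2@103

Derivation:
After op 1 [order #1] limit_sell(price=95, qty=8): fills=none; bids=[-] asks=[#1:8@95]
After op 2 [order #2] limit_sell(price=97, qty=1): fills=none; bids=[-] asks=[#1:8@95 #2:1@97]
After op 3 [order #3] limit_sell(price=97, qty=7): fills=none; bids=[-] asks=[#1:8@95 #2:1@97 #3:7@97]
After op 4 [order #4] limit_sell(price=103, qty=2): fills=none; bids=[-] asks=[#1:8@95 #2:1@97 #3:7@97 #4:2@103]
After op 5 [order #5] market_sell(qty=6): fills=none; bids=[-] asks=[#1:8@95 #2:1@97 #3:7@97 #4:2@103]
After op 6 [order #6] limit_buy(price=102, qty=4): fills=#6x#1:4@95; bids=[-] asks=[#1:4@95 #2:1@97 #3:7@97 #4:2@103]
After op 7 [order #7] limit_sell(price=101, qty=2): fills=none; bids=[-] asks=[#1:4@95 #2:1@97 #3:7@97 #7:2@101 #4:2@103]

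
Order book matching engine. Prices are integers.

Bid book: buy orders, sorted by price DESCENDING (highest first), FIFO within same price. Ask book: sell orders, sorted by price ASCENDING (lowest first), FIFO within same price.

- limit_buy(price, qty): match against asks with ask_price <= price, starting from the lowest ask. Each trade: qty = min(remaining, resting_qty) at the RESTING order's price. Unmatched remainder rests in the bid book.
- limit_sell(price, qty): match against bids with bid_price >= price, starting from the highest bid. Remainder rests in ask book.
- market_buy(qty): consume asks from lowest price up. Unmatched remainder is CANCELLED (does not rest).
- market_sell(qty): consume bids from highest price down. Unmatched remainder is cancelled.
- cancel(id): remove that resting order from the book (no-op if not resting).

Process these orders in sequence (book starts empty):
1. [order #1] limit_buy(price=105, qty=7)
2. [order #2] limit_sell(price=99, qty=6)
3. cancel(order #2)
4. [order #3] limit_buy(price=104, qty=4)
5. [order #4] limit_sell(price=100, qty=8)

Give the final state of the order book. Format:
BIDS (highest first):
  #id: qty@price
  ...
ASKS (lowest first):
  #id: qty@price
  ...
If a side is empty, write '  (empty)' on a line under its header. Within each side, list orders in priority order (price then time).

After op 1 [order #1] limit_buy(price=105, qty=7): fills=none; bids=[#1:7@105] asks=[-]
After op 2 [order #2] limit_sell(price=99, qty=6): fills=#1x#2:6@105; bids=[#1:1@105] asks=[-]
After op 3 cancel(order #2): fills=none; bids=[#1:1@105] asks=[-]
After op 4 [order #3] limit_buy(price=104, qty=4): fills=none; bids=[#1:1@105 #3:4@104] asks=[-]
After op 5 [order #4] limit_sell(price=100, qty=8): fills=#1x#4:1@105 #3x#4:4@104; bids=[-] asks=[#4:3@100]

Answer: BIDS (highest first):
  (empty)
ASKS (lowest first):
  #4: 3@100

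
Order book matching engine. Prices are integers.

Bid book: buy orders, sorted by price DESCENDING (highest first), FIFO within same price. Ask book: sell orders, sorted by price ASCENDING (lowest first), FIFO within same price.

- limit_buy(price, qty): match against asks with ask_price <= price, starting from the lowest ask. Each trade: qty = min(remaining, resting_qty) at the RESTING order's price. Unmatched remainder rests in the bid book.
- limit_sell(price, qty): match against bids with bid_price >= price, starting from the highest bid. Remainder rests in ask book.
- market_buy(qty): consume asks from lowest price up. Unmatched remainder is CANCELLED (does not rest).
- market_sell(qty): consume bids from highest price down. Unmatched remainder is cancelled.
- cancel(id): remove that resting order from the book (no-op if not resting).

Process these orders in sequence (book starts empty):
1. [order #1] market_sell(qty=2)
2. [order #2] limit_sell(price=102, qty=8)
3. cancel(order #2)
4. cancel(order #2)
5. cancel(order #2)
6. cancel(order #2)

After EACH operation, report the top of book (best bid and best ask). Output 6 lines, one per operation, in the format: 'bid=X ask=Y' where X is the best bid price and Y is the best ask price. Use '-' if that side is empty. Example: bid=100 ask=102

Answer: bid=- ask=-
bid=- ask=102
bid=- ask=-
bid=- ask=-
bid=- ask=-
bid=- ask=-

Derivation:
After op 1 [order #1] market_sell(qty=2): fills=none; bids=[-] asks=[-]
After op 2 [order #2] limit_sell(price=102, qty=8): fills=none; bids=[-] asks=[#2:8@102]
After op 3 cancel(order #2): fills=none; bids=[-] asks=[-]
After op 4 cancel(order #2): fills=none; bids=[-] asks=[-]
After op 5 cancel(order #2): fills=none; bids=[-] asks=[-]
After op 6 cancel(order #2): fills=none; bids=[-] asks=[-]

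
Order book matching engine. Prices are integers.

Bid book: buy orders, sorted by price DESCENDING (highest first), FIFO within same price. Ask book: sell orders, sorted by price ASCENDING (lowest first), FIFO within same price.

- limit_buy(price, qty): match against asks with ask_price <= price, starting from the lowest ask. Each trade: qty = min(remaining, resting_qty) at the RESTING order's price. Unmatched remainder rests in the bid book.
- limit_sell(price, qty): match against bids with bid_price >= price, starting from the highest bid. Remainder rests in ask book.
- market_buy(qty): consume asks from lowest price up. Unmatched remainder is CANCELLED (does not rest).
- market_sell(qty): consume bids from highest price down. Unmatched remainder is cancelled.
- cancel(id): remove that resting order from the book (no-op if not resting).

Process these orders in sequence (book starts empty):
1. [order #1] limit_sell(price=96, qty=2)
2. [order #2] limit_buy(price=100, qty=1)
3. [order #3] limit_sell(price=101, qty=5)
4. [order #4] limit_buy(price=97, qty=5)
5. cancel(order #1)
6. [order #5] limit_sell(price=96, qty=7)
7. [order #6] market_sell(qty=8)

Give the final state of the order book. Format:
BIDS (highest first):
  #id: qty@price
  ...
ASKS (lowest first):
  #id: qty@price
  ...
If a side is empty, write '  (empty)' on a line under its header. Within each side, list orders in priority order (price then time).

Answer: BIDS (highest first):
  (empty)
ASKS (lowest first):
  #5: 3@96
  #3: 5@101

Derivation:
After op 1 [order #1] limit_sell(price=96, qty=2): fills=none; bids=[-] asks=[#1:2@96]
After op 2 [order #2] limit_buy(price=100, qty=1): fills=#2x#1:1@96; bids=[-] asks=[#1:1@96]
After op 3 [order #3] limit_sell(price=101, qty=5): fills=none; bids=[-] asks=[#1:1@96 #3:5@101]
After op 4 [order #4] limit_buy(price=97, qty=5): fills=#4x#1:1@96; bids=[#4:4@97] asks=[#3:5@101]
After op 5 cancel(order #1): fills=none; bids=[#4:4@97] asks=[#3:5@101]
After op 6 [order #5] limit_sell(price=96, qty=7): fills=#4x#5:4@97; bids=[-] asks=[#5:3@96 #3:5@101]
After op 7 [order #6] market_sell(qty=8): fills=none; bids=[-] asks=[#5:3@96 #3:5@101]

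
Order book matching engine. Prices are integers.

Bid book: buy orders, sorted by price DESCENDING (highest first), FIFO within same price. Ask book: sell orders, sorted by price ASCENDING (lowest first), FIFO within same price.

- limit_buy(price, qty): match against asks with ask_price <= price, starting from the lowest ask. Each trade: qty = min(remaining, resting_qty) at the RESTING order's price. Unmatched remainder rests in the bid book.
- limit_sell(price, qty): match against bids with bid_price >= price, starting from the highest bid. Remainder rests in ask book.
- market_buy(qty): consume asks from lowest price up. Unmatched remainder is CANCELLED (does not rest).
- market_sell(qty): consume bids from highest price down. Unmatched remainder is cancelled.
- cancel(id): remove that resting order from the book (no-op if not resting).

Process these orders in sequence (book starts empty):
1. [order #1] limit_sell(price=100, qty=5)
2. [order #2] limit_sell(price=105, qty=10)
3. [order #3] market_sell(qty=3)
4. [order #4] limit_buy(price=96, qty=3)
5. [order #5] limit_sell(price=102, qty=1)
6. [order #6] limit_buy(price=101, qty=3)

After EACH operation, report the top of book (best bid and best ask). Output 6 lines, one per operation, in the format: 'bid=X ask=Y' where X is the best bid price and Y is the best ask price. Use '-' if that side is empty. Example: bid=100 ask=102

Answer: bid=- ask=100
bid=- ask=100
bid=- ask=100
bid=96 ask=100
bid=96 ask=100
bid=96 ask=100

Derivation:
After op 1 [order #1] limit_sell(price=100, qty=5): fills=none; bids=[-] asks=[#1:5@100]
After op 2 [order #2] limit_sell(price=105, qty=10): fills=none; bids=[-] asks=[#1:5@100 #2:10@105]
After op 3 [order #3] market_sell(qty=3): fills=none; bids=[-] asks=[#1:5@100 #2:10@105]
After op 4 [order #4] limit_buy(price=96, qty=3): fills=none; bids=[#4:3@96] asks=[#1:5@100 #2:10@105]
After op 5 [order #5] limit_sell(price=102, qty=1): fills=none; bids=[#4:3@96] asks=[#1:5@100 #5:1@102 #2:10@105]
After op 6 [order #6] limit_buy(price=101, qty=3): fills=#6x#1:3@100; bids=[#4:3@96] asks=[#1:2@100 #5:1@102 #2:10@105]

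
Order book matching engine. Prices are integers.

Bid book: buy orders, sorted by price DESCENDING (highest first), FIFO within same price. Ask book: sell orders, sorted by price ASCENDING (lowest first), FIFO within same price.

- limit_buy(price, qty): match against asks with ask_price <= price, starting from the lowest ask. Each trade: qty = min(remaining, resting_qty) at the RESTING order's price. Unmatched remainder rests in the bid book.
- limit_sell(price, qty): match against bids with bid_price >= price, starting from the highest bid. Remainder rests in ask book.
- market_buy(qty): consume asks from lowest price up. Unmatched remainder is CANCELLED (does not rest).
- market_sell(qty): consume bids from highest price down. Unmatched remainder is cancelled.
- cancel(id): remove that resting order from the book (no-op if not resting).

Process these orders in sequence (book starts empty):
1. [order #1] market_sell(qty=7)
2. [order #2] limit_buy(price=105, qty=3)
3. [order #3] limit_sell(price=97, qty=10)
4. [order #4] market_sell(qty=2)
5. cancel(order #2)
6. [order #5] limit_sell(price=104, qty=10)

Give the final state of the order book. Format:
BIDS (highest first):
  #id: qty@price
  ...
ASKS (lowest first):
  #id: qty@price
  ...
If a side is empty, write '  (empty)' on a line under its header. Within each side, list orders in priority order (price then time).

After op 1 [order #1] market_sell(qty=7): fills=none; bids=[-] asks=[-]
After op 2 [order #2] limit_buy(price=105, qty=3): fills=none; bids=[#2:3@105] asks=[-]
After op 3 [order #3] limit_sell(price=97, qty=10): fills=#2x#3:3@105; bids=[-] asks=[#3:7@97]
After op 4 [order #4] market_sell(qty=2): fills=none; bids=[-] asks=[#3:7@97]
After op 5 cancel(order #2): fills=none; bids=[-] asks=[#3:7@97]
After op 6 [order #5] limit_sell(price=104, qty=10): fills=none; bids=[-] asks=[#3:7@97 #5:10@104]

Answer: BIDS (highest first):
  (empty)
ASKS (lowest first):
  #3: 7@97
  #5: 10@104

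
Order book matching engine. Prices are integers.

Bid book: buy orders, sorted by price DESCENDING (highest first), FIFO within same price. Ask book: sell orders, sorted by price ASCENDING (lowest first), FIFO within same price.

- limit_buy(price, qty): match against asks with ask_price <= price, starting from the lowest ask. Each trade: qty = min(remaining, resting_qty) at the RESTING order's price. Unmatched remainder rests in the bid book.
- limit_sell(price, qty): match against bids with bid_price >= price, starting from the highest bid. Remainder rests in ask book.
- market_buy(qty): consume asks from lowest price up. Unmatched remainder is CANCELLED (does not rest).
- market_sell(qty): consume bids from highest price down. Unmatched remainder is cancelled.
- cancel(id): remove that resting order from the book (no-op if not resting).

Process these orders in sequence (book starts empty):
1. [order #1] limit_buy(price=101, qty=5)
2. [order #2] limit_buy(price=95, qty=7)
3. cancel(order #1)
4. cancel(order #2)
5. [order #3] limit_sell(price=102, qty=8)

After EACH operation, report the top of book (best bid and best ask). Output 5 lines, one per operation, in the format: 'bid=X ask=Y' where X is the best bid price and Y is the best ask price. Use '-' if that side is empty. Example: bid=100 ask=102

Answer: bid=101 ask=-
bid=101 ask=-
bid=95 ask=-
bid=- ask=-
bid=- ask=102

Derivation:
After op 1 [order #1] limit_buy(price=101, qty=5): fills=none; bids=[#1:5@101] asks=[-]
After op 2 [order #2] limit_buy(price=95, qty=7): fills=none; bids=[#1:5@101 #2:7@95] asks=[-]
After op 3 cancel(order #1): fills=none; bids=[#2:7@95] asks=[-]
After op 4 cancel(order #2): fills=none; bids=[-] asks=[-]
After op 5 [order #3] limit_sell(price=102, qty=8): fills=none; bids=[-] asks=[#3:8@102]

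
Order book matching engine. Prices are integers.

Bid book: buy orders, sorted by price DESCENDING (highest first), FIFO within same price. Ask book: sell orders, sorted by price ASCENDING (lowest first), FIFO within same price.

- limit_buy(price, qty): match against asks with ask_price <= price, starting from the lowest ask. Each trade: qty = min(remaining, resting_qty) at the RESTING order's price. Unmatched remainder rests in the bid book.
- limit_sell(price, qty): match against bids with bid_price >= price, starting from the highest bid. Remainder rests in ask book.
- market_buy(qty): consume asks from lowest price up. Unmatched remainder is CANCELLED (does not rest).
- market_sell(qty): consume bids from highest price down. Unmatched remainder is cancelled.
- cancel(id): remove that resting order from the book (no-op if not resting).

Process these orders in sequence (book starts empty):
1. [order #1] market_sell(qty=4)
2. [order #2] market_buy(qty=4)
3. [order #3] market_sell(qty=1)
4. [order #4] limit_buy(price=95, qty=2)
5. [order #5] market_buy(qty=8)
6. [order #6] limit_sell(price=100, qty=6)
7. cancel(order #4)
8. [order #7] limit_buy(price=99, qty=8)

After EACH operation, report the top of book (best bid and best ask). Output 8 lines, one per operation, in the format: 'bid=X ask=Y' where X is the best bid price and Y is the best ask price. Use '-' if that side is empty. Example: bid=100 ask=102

Answer: bid=- ask=-
bid=- ask=-
bid=- ask=-
bid=95 ask=-
bid=95 ask=-
bid=95 ask=100
bid=- ask=100
bid=99 ask=100

Derivation:
After op 1 [order #1] market_sell(qty=4): fills=none; bids=[-] asks=[-]
After op 2 [order #2] market_buy(qty=4): fills=none; bids=[-] asks=[-]
After op 3 [order #3] market_sell(qty=1): fills=none; bids=[-] asks=[-]
After op 4 [order #4] limit_buy(price=95, qty=2): fills=none; bids=[#4:2@95] asks=[-]
After op 5 [order #5] market_buy(qty=8): fills=none; bids=[#4:2@95] asks=[-]
After op 6 [order #6] limit_sell(price=100, qty=6): fills=none; bids=[#4:2@95] asks=[#6:6@100]
After op 7 cancel(order #4): fills=none; bids=[-] asks=[#6:6@100]
After op 8 [order #7] limit_buy(price=99, qty=8): fills=none; bids=[#7:8@99] asks=[#6:6@100]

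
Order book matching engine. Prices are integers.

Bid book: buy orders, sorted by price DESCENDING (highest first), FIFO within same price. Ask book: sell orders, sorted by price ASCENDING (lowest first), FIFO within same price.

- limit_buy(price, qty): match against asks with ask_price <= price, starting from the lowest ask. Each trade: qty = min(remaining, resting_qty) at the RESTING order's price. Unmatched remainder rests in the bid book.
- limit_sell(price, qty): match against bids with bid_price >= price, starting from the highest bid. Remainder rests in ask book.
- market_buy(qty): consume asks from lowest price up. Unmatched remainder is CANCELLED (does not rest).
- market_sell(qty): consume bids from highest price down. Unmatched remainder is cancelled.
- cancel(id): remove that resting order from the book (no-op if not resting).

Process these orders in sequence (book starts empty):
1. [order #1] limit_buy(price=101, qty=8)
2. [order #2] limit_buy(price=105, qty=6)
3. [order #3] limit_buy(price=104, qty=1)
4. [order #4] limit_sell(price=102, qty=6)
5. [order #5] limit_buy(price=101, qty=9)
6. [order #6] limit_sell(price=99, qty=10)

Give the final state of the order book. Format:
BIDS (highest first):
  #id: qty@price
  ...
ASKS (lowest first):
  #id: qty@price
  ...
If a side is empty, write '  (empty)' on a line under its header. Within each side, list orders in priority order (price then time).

Answer: BIDS (highest first):
  #5: 8@101
ASKS (lowest first):
  (empty)

Derivation:
After op 1 [order #1] limit_buy(price=101, qty=8): fills=none; bids=[#1:8@101] asks=[-]
After op 2 [order #2] limit_buy(price=105, qty=6): fills=none; bids=[#2:6@105 #1:8@101] asks=[-]
After op 3 [order #3] limit_buy(price=104, qty=1): fills=none; bids=[#2:6@105 #3:1@104 #1:8@101] asks=[-]
After op 4 [order #4] limit_sell(price=102, qty=6): fills=#2x#4:6@105; bids=[#3:1@104 #1:8@101] asks=[-]
After op 5 [order #5] limit_buy(price=101, qty=9): fills=none; bids=[#3:1@104 #1:8@101 #5:9@101] asks=[-]
After op 6 [order #6] limit_sell(price=99, qty=10): fills=#3x#6:1@104 #1x#6:8@101 #5x#6:1@101; bids=[#5:8@101] asks=[-]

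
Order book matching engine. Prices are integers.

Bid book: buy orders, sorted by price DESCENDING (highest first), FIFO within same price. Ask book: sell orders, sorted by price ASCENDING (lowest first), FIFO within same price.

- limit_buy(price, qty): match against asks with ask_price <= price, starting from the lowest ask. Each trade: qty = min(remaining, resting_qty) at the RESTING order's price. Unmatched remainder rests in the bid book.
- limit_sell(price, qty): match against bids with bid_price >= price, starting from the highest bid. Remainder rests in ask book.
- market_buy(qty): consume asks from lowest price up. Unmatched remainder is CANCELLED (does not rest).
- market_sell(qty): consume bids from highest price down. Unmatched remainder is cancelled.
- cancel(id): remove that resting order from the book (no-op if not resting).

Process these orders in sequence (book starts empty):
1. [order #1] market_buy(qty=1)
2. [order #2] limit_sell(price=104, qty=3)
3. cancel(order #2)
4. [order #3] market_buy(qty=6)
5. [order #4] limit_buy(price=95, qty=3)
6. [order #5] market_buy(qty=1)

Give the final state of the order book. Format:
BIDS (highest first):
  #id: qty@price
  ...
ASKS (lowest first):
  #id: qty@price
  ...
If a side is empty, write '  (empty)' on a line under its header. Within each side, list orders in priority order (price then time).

After op 1 [order #1] market_buy(qty=1): fills=none; bids=[-] asks=[-]
After op 2 [order #2] limit_sell(price=104, qty=3): fills=none; bids=[-] asks=[#2:3@104]
After op 3 cancel(order #2): fills=none; bids=[-] asks=[-]
After op 4 [order #3] market_buy(qty=6): fills=none; bids=[-] asks=[-]
After op 5 [order #4] limit_buy(price=95, qty=3): fills=none; bids=[#4:3@95] asks=[-]
After op 6 [order #5] market_buy(qty=1): fills=none; bids=[#4:3@95] asks=[-]

Answer: BIDS (highest first):
  #4: 3@95
ASKS (lowest first):
  (empty)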